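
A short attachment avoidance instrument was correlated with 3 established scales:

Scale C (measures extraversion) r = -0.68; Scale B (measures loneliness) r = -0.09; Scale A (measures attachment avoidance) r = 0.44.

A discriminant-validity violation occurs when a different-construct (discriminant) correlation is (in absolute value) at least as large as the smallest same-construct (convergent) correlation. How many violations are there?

1

Convergent (same construct = attachment avoidance): Scale A.
Smallest convergent = 0.44. Discriminant |r|: 0.68, 0.09; count ≥ 0.44 → 1.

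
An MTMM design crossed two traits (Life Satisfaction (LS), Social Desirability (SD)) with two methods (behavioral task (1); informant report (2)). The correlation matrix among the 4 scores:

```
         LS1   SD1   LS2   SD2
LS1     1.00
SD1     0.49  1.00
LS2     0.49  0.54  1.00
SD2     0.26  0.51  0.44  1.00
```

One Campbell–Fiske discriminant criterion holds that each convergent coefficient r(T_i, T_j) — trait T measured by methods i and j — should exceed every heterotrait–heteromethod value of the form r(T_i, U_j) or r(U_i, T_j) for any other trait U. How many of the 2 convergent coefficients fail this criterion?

2

Each convergent coefficient versus the relevant comparison correlations:
LS (methods 1·2): 0.49 vs {0.26, 0.54} → fail.
SD (methods 1·2): 0.51 vs {0.54, 0.26} → fail.
2 of 2 fail.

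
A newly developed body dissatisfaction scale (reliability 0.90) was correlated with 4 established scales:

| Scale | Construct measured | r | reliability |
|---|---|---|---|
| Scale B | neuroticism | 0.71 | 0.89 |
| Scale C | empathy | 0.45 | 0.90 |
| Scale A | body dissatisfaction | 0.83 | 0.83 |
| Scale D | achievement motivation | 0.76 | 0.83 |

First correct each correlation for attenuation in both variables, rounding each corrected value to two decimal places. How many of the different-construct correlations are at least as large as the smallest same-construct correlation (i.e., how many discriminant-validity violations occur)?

Disattenuated r (r / √(r_scale · r_new)):
  Scale B (disc): 0.71 / √(0.89·0.90) = 0.79
  Scale C (disc): 0.45 / √(0.90·0.90) = 0.50
  Scale A (conv): 0.83 / √(0.83·0.90) = 0.96
  Scale D (disc): 0.76 / √(0.83·0.90) = 0.88
Smallest convergent = 0.96. Discriminant values: 0.79, 0.50, 0.88; count ≥ 0.96 → 0.

0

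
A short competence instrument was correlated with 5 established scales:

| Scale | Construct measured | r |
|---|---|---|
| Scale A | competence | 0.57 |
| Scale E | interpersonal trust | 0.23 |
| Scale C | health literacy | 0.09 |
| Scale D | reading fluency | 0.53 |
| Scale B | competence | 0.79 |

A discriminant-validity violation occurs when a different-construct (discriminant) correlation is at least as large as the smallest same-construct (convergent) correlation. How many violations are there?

0

Convergent (same construct = competence): Scale A, Scale B.
Smallest convergent = 0.57. Discriminant values: 0.23, 0.09, 0.53; count ≥ 0.57 → 0.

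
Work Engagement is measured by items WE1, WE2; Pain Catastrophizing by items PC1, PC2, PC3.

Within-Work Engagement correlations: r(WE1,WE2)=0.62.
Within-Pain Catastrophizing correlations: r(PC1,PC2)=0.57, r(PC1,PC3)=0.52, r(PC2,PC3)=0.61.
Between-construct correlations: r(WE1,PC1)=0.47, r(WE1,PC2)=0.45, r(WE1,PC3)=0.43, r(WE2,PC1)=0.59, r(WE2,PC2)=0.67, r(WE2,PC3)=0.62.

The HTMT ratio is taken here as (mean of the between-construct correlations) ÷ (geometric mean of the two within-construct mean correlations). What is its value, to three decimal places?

0.908

Mean between = 3.23/6 = 0.5383.
Mean within-WE = 0.62/1 = 0.6200; mean within-PC = 1.70/3 = 0.5667.
Geometric mean = √(0.6200 × 0.5667) = 0.5928.
HTMT = 0.5383 / 0.5928 = 0.908.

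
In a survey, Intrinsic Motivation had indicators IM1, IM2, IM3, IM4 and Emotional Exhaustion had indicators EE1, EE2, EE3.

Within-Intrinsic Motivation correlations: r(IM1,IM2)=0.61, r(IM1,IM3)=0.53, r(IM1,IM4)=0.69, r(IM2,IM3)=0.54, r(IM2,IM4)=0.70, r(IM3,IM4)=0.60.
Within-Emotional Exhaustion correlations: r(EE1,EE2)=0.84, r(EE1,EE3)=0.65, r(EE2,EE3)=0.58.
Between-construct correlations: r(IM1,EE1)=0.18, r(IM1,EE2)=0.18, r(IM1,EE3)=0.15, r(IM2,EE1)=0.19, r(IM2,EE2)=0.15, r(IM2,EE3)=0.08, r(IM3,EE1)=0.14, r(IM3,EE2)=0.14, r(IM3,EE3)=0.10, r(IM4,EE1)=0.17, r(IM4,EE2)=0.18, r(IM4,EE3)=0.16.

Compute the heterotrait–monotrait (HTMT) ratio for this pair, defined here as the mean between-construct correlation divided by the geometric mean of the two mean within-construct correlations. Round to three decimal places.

Mean between = 1.82/12 = 0.1517.
Mean within-IM = 3.67/6 = 0.6117; mean within-EE = 2.07/3 = 0.6900.
Geometric mean = √(0.6117 × 0.6900) = 0.6497.
HTMT = 0.1517 / 0.6497 = 0.233.

0.233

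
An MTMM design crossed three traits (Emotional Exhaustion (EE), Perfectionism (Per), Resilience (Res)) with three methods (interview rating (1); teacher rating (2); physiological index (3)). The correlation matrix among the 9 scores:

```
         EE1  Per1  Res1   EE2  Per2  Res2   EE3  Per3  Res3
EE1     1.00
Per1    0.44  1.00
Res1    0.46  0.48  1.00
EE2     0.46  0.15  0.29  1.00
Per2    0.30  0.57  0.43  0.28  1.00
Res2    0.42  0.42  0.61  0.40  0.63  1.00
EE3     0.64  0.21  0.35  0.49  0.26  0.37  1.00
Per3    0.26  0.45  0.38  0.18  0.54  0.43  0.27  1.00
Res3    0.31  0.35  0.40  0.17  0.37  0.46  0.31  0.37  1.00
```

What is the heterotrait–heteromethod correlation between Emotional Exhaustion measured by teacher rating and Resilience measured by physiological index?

Different traits and methods: r(EE2, Res3) = 0.17.

0.17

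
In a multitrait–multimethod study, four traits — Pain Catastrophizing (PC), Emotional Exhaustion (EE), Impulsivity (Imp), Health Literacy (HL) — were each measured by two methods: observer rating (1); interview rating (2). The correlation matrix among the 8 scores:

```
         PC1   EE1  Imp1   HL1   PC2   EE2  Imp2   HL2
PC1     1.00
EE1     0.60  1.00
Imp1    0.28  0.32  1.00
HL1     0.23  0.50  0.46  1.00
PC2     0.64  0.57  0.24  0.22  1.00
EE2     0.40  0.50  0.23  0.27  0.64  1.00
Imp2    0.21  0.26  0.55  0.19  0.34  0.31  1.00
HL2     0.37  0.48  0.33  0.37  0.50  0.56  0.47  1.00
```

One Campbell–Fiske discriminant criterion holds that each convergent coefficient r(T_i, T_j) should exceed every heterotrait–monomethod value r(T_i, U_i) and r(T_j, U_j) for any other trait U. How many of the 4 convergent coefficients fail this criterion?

3

Convergent coefficients and their comparison sets:
PC (methods 1·2): 0.64 vs {0.60, 0.64, 0.28, 0.34, 0.23, 0.50} → fail.
EE (methods 1·2): 0.50 vs {0.60, 0.64, 0.32, 0.31, 0.50, 0.56} → fail.
Imp (methods 1·2): 0.55 vs {0.28, 0.34, 0.32, 0.31, 0.46, 0.47} → pass.
HL (methods 1·2): 0.37 vs {0.23, 0.50, 0.50, 0.56, 0.46, 0.47} → fail.
3 of 4 fail.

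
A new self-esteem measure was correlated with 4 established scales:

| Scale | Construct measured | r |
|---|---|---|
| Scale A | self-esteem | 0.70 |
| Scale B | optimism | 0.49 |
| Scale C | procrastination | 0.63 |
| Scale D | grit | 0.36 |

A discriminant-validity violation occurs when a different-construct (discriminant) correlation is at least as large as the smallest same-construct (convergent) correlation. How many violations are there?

Convergent (same construct = self-esteem): Scale A.
Smallest convergent = 0.70. Discriminant values: 0.49, 0.63, 0.36; count ≥ 0.70 → 0.

0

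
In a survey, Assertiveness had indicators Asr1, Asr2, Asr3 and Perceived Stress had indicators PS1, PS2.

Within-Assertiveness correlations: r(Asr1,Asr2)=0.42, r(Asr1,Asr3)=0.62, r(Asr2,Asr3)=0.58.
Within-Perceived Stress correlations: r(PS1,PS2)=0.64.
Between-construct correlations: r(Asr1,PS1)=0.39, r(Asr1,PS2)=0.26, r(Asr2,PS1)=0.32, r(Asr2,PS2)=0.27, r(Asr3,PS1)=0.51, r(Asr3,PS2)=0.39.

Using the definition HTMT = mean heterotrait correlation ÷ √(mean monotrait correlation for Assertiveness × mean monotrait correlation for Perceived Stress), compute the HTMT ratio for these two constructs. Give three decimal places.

0.607

Between-construct mean = 2.14/6 = 0.3567.
Mean within-Asr = 1.62/3 = 0.5400; mean within-PS = 0.64/1 = 0.6400.
Geometric mean = √(0.5400 × 0.6400) = 0.5879.
HTMT = 0.3567 / 0.5879 = 0.607.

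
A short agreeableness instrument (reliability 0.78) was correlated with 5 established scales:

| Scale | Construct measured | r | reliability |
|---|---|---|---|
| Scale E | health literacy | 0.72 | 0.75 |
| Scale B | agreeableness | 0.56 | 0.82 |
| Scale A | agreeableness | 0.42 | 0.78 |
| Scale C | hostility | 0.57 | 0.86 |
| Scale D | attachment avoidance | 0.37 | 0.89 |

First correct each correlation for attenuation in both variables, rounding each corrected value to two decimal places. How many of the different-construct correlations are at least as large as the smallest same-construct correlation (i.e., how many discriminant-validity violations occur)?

2

Disattenuated r (r / √(r_scale · r_new)):
  Scale E (disc): 0.72 / √(0.75·0.78) = 0.94
  Scale B (conv): 0.56 / √(0.82·0.78) = 0.70
  Scale A (conv): 0.42 / √(0.78·0.78) = 0.54
  Scale C (disc): 0.57 / √(0.86·0.78) = 0.70
  Scale D (disc): 0.37 / √(0.89·0.78) = 0.44
Smallest convergent = 0.54. Discriminant values: 0.94, 0.70, 0.44; count ≥ 0.54 → 2.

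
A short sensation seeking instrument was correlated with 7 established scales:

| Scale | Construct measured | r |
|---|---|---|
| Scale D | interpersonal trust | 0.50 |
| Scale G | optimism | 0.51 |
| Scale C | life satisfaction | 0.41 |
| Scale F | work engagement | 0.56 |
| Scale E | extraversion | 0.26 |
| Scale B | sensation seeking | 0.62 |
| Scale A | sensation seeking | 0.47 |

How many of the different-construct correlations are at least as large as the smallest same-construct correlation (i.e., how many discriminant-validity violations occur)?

3

Convergent (same construct = sensation seeking): Scale B, Scale A.
Smallest convergent = 0.47. Discriminant values: 0.50, 0.51, 0.41, 0.56, 0.26; count ≥ 0.47 → 3.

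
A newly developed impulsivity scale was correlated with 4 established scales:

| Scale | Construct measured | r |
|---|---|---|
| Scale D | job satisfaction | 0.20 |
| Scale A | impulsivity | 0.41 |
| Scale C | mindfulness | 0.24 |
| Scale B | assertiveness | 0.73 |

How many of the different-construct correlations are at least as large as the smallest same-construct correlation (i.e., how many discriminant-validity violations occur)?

1

Convergent (same construct = impulsivity): Scale A.
Smallest convergent = 0.41. Discriminant values: 0.20, 0.24, 0.73; count ≥ 0.41 → 1.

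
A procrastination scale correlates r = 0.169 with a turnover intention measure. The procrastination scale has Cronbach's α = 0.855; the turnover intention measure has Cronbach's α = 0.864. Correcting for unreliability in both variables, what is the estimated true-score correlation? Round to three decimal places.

0.197

r_true = r_obs / √(r_xx · r_yy) = 0.169 / √(0.855 × 0.864) = 0.169 / √0.738720 = 0.169 / 0.8595 ≈ 0.197.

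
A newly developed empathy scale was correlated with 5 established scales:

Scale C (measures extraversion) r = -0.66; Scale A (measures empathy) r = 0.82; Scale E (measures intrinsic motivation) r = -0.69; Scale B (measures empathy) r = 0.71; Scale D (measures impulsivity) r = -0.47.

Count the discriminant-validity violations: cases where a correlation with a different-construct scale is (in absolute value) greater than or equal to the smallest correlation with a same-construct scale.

0

Convergent (same construct = empathy): Scale A, Scale B.
Smallest convergent = 0.71. Discriminant |r|: 0.66, 0.69, 0.47; count ≥ 0.71 → 0.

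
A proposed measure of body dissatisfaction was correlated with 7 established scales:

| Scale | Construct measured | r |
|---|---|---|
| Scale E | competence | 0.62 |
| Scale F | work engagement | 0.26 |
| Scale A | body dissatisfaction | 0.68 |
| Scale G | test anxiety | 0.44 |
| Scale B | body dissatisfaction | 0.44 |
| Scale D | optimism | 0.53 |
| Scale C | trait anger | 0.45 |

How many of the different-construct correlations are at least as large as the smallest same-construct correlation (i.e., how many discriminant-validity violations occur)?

4

Convergent (same construct = body dissatisfaction): Scale A, Scale B.
Smallest convergent = 0.44. Discriminant values: 0.62, 0.26, 0.44, 0.53, 0.45; count ≥ 0.44 → 4.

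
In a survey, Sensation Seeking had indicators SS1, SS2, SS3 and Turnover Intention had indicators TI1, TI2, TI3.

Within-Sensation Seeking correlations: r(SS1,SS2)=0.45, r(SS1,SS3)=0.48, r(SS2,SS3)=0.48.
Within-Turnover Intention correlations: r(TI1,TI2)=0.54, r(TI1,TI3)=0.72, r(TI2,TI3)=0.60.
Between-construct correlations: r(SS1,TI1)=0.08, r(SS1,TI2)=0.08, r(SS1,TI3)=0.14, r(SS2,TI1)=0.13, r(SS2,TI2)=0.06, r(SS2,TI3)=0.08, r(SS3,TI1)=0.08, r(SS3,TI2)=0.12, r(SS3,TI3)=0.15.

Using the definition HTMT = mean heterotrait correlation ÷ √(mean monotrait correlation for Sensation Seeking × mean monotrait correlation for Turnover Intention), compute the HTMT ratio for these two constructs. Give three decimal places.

0.189

Between-construct mean = 0.92/9 = 0.1022.
Mean within-SS = 1.41/3 = 0.4700; mean within-TI = 1.86/3 = 0.6200.
Geometric mean = √(0.4700 × 0.6200) = 0.5398.
HTMT = 0.1022 / 0.5398 = 0.189.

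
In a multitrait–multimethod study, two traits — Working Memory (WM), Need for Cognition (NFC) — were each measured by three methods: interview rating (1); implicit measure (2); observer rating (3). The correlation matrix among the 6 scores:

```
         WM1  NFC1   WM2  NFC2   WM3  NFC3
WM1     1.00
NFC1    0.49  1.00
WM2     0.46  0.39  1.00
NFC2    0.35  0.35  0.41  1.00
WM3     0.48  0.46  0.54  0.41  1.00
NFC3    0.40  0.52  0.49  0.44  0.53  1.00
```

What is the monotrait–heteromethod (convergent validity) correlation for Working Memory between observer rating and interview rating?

Same trait (WM), different methods: r(WM3, WM1) = 0.48.

0.48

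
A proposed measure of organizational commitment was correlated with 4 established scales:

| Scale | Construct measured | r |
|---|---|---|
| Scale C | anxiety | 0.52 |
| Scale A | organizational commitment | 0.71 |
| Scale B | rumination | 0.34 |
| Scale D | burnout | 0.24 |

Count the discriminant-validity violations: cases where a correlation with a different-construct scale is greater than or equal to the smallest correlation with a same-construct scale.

Convergent (same construct = organizational commitment): Scale A.
Smallest convergent = 0.71. Discriminant values: 0.52, 0.34, 0.24; count ≥ 0.71 → 0.

0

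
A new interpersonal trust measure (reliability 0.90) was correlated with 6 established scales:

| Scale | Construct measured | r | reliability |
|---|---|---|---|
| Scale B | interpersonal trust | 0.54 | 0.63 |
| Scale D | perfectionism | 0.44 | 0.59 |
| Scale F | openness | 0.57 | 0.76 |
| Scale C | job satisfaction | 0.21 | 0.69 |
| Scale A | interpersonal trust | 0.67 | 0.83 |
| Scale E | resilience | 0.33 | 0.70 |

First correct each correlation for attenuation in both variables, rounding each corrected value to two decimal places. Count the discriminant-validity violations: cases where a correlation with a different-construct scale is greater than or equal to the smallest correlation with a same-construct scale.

0

Disattenuated r (r / √(r_scale · r_new)):
  Scale B (conv): 0.54 / √(0.63·0.90) = 0.72
  Scale D (disc): 0.44 / √(0.59·0.90) = 0.60
  Scale F (disc): 0.57 / √(0.76·0.90) = 0.69
  Scale C (disc): 0.21 / √(0.69·0.90) = 0.27
  Scale A (conv): 0.67 / √(0.83·0.90) = 0.78
  Scale E (disc): 0.33 / √(0.70·0.90) = 0.42
Smallest convergent = 0.72. Discriminant values: 0.60, 0.69, 0.27, 0.42; count ≥ 0.72 → 0.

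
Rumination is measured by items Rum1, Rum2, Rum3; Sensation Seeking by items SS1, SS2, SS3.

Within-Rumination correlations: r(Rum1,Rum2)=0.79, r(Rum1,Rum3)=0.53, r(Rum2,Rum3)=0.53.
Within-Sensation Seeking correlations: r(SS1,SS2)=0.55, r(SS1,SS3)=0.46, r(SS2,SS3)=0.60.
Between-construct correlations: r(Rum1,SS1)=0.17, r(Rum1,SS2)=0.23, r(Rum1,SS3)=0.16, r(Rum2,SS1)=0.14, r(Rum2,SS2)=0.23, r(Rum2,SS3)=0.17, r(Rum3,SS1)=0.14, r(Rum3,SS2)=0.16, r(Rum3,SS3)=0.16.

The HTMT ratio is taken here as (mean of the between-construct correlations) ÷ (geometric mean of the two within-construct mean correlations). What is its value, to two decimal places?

0.30

Mean heterotrait r = 1.56/9 = 0.1733.
Mean within-Rum = 1.85/3 = 0.6167; mean within-SS = 1.61/3 = 0.5367.
Geometric mean = √(0.6167 × 0.5367) = 0.5753.
HTMT = 0.1733 / 0.5753 = 0.30.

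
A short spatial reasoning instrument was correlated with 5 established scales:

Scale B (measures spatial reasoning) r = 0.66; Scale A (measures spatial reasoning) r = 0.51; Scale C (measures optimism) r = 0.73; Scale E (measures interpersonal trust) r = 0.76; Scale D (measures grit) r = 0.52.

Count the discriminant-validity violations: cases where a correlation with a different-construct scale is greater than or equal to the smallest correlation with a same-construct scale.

3

Convergent (same construct = spatial reasoning): Scale B, Scale A.
Smallest convergent = 0.51. Discriminant values: 0.73, 0.76, 0.52; count ≥ 0.51 → 3.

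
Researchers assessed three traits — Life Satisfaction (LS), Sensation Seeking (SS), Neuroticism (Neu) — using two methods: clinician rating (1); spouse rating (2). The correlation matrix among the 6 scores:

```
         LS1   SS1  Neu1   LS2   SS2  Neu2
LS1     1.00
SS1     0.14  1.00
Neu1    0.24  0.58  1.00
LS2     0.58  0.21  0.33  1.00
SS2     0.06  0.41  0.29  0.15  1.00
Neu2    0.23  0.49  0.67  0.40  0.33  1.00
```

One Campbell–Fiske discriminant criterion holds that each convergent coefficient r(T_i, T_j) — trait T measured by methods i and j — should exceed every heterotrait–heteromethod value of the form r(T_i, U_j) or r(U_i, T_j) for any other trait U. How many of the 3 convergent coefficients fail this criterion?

Checking each validity diagonal entry against its comparison values:
LS (methods 1·2): 0.58 vs {0.06, 0.21, 0.23, 0.33} → pass.
SS (methods 1·2): 0.41 vs {0.21, 0.06, 0.49, 0.29} → fail.
Neu (methods 1·2): 0.67 vs {0.33, 0.23, 0.29, 0.49} → pass.
1 of 3 fail.

1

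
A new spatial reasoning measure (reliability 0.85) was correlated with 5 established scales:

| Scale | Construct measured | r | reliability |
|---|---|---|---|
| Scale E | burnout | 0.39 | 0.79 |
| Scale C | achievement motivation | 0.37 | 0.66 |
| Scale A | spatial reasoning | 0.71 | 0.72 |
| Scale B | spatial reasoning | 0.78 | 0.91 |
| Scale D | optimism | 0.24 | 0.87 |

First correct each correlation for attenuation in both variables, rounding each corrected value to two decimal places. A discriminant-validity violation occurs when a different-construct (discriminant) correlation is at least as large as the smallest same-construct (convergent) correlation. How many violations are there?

0

Disattenuated r (r / √(r_scale · r_new)):
  Scale E (disc): 0.39 / √(0.79·0.85) = 0.48
  Scale C (disc): 0.37 / √(0.66·0.85) = 0.49
  Scale A (conv): 0.71 / √(0.72·0.85) = 0.91
  Scale B (conv): 0.78 / √(0.91·0.85) = 0.89
  Scale D (disc): 0.24 / √(0.87·0.85) = 0.28
Smallest convergent = 0.89. Discriminant values: 0.48, 0.49, 0.28; count ≥ 0.89 → 0.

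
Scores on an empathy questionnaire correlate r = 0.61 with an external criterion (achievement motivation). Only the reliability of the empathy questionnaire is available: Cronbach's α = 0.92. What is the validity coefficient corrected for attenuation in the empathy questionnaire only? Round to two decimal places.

Single correction: r_c = r_obs / √r_xx = 0.61 / √0.92 = 0.61 / 0.9592 ≈ 0.64.

0.64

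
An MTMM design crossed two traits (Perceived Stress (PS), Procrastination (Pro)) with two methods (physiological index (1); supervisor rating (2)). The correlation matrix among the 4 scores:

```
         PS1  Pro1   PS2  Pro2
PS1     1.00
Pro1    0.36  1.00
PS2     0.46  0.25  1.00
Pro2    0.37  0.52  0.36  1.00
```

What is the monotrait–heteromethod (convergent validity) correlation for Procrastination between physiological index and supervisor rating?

0.52

Same trait (Pro), different methods: r(Pro1, Pro2) = 0.52.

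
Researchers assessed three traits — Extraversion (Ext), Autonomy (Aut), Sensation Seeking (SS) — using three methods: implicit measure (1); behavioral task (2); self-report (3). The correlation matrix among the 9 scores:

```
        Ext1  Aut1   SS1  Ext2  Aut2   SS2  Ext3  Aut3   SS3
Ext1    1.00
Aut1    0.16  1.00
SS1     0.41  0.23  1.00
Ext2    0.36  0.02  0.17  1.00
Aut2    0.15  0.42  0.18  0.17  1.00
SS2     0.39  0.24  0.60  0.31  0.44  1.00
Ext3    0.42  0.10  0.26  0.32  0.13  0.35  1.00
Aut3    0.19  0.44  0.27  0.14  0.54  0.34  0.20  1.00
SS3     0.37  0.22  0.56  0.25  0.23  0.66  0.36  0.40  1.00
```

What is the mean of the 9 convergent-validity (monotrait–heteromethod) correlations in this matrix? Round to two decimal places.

Convergent values: 0.36, 0.42, 0.32, 0.42, 0.44, 0.54, 0.60, 0.56, 0.66; mean = 4.32/9 = 0.48.

0.48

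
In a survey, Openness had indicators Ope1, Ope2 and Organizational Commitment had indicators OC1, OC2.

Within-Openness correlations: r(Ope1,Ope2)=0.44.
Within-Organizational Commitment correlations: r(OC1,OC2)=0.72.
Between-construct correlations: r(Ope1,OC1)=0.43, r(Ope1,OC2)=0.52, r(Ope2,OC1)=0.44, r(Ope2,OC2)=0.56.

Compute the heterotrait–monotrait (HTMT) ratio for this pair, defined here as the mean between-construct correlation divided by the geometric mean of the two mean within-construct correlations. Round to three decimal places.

Between-construct mean = 1.95/4 = 0.4875.
Mean within-Ope = 0.44/1 = 0.4400; mean within-OC = 0.72/1 = 0.7200.
Geometric mean = √(0.4400 × 0.7200) = 0.5628.
HTMT = 0.4875 / 0.5628 = 0.866.

0.866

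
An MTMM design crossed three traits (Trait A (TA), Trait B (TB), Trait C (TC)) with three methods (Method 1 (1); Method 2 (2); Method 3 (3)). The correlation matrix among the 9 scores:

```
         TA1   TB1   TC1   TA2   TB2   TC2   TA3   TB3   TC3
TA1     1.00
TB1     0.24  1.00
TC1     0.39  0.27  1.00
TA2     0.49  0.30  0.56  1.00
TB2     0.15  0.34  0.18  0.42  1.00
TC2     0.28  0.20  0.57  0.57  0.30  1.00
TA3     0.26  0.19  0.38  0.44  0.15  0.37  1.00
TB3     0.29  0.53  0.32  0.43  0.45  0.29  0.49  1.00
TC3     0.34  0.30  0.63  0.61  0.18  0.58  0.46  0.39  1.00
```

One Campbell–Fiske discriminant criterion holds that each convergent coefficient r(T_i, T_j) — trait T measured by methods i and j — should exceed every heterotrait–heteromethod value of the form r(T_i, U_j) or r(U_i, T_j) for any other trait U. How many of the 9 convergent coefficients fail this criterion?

4

Convergent coefficients and their comparison sets:
TA (methods 1·2): 0.49 vs {0.15, 0.30, 0.28, 0.56} → fail.
TA (methods 1·3): 0.26 vs {0.29, 0.19, 0.34, 0.38} → fail.
TA (methods 2·3): 0.44 vs {0.43, 0.15, 0.61, 0.37} → fail.
TB (methods 1·2): 0.34 vs {0.30, 0.15, 0.20, 0.18} → pass.
TB (methods 1·3): 0.53 vs {0.19, 0.29, 0.30, 0.32} → pass.
TB (methods 2·3): 0.45 vs {0.15, 0.43, 0.18, 0.29} → pass.
TC (methods 1·2): 0.57 vs {0.56, 0.28, 0.18, 0.20} → pass.
TC (methods 1·3): 0.63 vs {0.38, 0.34, 0.32, 0.30} → pass.
TC (methods 2·3): 0.58 vs {0.37, 0.61, 0.29, 0.18} → fail.
4 of 9 fail.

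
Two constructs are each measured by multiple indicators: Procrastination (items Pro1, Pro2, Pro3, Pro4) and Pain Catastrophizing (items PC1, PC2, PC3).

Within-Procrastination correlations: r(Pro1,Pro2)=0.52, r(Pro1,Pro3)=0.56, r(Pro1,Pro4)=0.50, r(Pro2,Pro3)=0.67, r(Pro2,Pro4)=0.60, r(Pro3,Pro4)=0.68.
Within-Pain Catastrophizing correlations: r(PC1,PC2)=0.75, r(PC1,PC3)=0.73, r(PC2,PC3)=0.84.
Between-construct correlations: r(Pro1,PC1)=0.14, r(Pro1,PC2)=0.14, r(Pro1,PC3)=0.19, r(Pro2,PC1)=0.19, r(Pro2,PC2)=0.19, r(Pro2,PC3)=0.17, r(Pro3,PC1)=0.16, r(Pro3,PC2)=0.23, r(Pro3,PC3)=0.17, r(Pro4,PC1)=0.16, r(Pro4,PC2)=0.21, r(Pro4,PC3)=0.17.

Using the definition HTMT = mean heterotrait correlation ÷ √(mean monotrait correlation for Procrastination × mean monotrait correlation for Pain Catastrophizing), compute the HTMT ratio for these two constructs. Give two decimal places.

Mean heterotrait r = 2.12/12 = 0.1767.
Mean within-Pro = 3.53/6 = 0.5883; mean within-PC = 2.32/3 = 0.7733.
Geometric mean = √(0.5883 × 0.7733) = 0.6745.
HTMT = 0.1767 / 0.6745 = 0.26.

0.26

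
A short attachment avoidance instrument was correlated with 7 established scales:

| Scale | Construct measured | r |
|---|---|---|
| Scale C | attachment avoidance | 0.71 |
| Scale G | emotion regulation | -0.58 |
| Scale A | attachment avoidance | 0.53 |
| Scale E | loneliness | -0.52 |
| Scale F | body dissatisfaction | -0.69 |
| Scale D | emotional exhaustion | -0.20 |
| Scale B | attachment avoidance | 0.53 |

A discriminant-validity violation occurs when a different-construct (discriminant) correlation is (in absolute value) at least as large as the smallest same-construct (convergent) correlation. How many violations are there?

2

Convergent (same construct = attachment avoidance): Scale C, Scale A, Scale B.
Smallest convergent = 0.53. Discriminant |r|: 0.58, 0.52, 0.69, 0.20; count ≥ 0.53 → 2.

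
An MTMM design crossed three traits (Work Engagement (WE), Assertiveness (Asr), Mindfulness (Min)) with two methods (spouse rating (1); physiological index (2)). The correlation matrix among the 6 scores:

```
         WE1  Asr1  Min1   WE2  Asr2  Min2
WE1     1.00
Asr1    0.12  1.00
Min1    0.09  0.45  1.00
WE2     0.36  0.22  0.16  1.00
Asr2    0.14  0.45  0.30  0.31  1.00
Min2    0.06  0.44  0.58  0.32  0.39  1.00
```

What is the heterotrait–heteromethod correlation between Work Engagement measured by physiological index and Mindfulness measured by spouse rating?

Different traits and methods: r(WE2, Min1) = 0.16.

0.16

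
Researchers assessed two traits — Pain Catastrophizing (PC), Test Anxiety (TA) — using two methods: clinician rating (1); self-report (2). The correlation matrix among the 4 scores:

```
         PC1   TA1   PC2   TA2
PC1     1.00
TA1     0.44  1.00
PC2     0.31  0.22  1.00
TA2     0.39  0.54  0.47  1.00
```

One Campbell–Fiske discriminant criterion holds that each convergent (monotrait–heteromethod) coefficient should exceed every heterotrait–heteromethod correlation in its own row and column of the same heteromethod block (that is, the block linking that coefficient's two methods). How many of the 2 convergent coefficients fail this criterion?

1

Convergent coefficients and their comparison sets:
PC (methods 1·2): 0.31 vs {0.39, 0.22} → fail.
TA (methods 1·2): 0.54 vs {0.22, 0.39} → pass.
1 of 2 fail.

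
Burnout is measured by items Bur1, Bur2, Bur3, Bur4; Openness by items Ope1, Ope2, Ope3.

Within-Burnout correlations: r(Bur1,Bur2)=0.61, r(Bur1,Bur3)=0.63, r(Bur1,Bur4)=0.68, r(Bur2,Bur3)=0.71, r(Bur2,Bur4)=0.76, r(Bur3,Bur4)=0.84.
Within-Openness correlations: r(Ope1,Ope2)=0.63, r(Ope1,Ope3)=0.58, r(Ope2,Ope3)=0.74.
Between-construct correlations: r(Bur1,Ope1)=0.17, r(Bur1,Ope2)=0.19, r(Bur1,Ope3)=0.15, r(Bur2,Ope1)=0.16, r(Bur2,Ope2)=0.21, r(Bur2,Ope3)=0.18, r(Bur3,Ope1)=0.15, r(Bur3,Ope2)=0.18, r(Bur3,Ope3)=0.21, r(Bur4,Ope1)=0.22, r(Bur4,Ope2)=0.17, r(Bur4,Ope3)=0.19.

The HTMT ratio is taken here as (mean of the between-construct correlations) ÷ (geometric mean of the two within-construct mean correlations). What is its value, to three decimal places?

0.268

Mean heterotrait r = 2.18/12 = 0.1817.
Mean within-Bur = 4.23/6 = 0.7050; mean within-Ope = 1.95/3 = 0.6500.
Geometric mean = √(0.7050 × 0.6500) = 0.6769.
HTMT = 0.1817 / 0.6769 = 0.268.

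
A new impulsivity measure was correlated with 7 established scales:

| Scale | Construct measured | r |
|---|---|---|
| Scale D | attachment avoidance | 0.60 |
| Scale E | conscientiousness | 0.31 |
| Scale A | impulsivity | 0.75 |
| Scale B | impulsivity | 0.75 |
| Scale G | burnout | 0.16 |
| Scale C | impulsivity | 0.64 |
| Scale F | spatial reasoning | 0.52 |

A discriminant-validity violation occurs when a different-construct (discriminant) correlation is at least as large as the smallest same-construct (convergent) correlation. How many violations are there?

0

Convergent (same construct = impulsivity): Scale A, Scale B, Scale C.
Smallest convergent = 0.64. Discriminant values: 0.60, 0.31, 0.16, 0.52; count ≥ 0.64 → 0.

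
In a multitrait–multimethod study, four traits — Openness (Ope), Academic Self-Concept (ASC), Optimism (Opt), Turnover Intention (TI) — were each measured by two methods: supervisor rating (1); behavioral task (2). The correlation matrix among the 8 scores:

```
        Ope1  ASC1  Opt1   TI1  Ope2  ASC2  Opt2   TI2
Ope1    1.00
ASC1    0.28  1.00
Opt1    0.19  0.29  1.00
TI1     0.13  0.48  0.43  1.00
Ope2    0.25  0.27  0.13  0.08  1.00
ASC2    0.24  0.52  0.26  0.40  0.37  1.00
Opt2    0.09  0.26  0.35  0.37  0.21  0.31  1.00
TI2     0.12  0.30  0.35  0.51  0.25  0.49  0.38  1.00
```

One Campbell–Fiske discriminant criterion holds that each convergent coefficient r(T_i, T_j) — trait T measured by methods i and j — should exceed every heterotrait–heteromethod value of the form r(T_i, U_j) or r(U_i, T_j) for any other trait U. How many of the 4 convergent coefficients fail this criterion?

Convergent coefficients and their comparison sets:
Ope (methods 1·2): 0.25 vs {0.24, 0.27, 0.09, 0.13, 0.12, 0.08} → fail.
ASC (methods 1·2): 0.52 vs {0.27, 0.24, 0.26, 0.26, 0.30, 0.40} → pass.
Opt (methods 1·2): 0.35 vs {0.13, 0.09, 0.26, 0.26, 0.35, 0.37} → fail.
TI (methods 1·2): 0.51 vs {0.08, 0.12, 0.40, 0.30, 0.37, 0.35} → pass.
2 of 4 fail.

2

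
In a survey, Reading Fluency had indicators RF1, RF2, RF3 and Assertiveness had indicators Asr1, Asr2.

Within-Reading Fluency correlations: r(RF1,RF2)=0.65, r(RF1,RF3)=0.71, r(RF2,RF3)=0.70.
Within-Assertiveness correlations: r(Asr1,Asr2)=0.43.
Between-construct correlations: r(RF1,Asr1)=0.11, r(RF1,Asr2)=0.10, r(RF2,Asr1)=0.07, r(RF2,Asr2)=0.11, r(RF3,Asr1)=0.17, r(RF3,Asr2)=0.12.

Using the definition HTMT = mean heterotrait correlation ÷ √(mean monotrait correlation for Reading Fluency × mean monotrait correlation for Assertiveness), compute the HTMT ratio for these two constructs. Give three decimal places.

0.209

Between-construct mean = 0.68/6 = 0.1133.
Mean within-RF = 2.06/3 = 0.6867; mean within-Asr = 0.43/1 = 0.4300.
Geometric mean = √(0.6867 × 0.4300) = 0.5434.
HTMT = 0.1133 / 0.5434 = 0.209.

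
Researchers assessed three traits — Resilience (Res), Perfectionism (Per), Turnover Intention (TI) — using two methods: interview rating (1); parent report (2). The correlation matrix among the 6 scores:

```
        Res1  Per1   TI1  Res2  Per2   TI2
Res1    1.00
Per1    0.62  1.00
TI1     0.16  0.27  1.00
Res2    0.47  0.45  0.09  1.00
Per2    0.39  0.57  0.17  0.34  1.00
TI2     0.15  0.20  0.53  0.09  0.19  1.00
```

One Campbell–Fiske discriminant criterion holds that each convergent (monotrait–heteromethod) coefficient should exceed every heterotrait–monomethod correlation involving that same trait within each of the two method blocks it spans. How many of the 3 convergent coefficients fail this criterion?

2

Checking each validity diagonal entry against its comparison values:
Res (methods 1·2): 0.47 vs {0.62, 0.34, 0.16, 0.09} → fail.
Per (methods 1·2): 0.57 vs {0.62, 0.34, 0.27, 0.19} → fail.
TI (methods 1·2): 0.53 vs {0.16, 0.09, 0.27, 0.19} → pass.
2 of 3 fail.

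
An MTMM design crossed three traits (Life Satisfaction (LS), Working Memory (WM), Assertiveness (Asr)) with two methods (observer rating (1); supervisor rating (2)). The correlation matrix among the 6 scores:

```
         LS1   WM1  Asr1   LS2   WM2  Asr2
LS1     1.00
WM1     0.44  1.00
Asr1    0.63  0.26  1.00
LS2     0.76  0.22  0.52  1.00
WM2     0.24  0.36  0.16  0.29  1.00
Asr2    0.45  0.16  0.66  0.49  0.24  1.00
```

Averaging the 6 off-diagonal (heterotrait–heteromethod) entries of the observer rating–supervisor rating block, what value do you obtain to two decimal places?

0.29

HTHM values (method 1 × method 2): 0.24, 0.45, 0.22, 0.16, 0.52, 0.16; mean = 1.75/6 = 0.29.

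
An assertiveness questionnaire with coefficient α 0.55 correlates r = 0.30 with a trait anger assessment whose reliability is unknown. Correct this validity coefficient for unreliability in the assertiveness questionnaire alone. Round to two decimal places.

Single correction: r_c = r_obs / √r_xx = 0.30 / √0.55 = 0.30 / 0.7416 ≈ 0.40.

0.40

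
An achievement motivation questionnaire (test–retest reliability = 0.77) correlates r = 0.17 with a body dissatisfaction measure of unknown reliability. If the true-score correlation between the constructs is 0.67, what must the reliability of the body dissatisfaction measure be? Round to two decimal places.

r_true = r_obs / √(r_xx · r_yy) ⇒ 0.67 = 0.17 / √(0.77 · r_yy).
√(0.77 · r_yy) = 0.17 / 0.67 = 0.2537; 0.77 · r_yy = 0.0644; r_yy = 0.0644 / 0.77 ≈ 0.08.

0.08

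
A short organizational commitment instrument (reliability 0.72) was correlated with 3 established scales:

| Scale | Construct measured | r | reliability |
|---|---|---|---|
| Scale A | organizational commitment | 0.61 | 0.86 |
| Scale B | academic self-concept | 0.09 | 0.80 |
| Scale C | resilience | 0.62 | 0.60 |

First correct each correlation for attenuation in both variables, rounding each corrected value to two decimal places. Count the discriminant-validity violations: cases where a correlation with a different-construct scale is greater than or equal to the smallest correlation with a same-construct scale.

1

Disattenuated r (r / √(r_scale · r_new)):
  Scale A (conv): 0.61 / √(0.86·0.72) = 0.78
  Scale B (disc): 0.09 / √(0.80·0.72) = 0.12
  Scale C (disc): 0.62 / √(0.60·0.72) = 0.94
Smallest convergent = 0.78. Discriminant values: 0.12, 0.94; count ≥ 0.78 → 1.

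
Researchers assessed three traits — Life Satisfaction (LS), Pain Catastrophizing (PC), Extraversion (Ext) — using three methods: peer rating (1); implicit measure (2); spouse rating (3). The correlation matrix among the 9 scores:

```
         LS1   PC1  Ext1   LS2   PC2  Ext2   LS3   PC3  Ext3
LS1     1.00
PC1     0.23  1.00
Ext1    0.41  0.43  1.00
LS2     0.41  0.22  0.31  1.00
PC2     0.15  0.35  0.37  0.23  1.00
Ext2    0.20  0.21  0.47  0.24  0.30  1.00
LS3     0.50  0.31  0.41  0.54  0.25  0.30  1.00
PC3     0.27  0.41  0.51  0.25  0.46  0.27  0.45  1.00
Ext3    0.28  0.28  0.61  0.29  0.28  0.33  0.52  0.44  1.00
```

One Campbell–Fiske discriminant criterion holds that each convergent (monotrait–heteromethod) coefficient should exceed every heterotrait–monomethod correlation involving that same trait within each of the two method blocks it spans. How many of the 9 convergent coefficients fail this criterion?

Convergent coefficients and their comparison sets:
LS (methods 1·2): 0.41 vs {0.23, 0.23, 0.41, 0.24} → fail.
LS (methods 1·3): 0.50 vs {0.23, 0.45, 0.41, 0.52} → fail.
LS (methods 2·3): 0.54 vs {0.23, 0.45, 0.24, 0.52} → pass.
PC (methods 1·2): 0.35 vs {0.23, 0.23, 0.43, 0.30} → fail.
PC (methods 1·3): 0.41 vs {0.23, 0.45, 0.43, 0.44} → fail.
PC (methods 2·3): 0.46 vs {0.23, 0.45, 0.30, 0.44} → pass.
Ext (methods 1·2): 0.47 vs {0.41, 0.24, 0.43, 0.30} → pass.
Ext (methods 1·3): 0.61 vs {0.41, 0.52, 0.43, 0.44} → pass.
Ext (methods 2·3): 0.33 vs {0.24, 0.52, 0.30, 0.44} → fail.
5 of 9 fail.

5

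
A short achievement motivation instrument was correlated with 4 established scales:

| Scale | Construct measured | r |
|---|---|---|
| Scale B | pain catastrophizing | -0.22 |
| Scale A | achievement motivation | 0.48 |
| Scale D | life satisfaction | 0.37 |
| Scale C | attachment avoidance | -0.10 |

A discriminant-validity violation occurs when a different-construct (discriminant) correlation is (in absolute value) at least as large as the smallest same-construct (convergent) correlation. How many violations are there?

Convergent (same construct = achievement motivation): Scale A.
Smallest convergent = 0.48. Discriminant |r|: 0.22, 0.37, 0.10; count ≥ 0.48 → 0.

0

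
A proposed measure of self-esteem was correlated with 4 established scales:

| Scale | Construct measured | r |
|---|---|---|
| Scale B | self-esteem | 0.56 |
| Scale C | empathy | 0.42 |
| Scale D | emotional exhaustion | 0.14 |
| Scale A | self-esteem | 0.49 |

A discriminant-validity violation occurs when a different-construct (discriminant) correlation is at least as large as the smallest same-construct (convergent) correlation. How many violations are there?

0

Convergent (same construct = self-esteem): Scale B, Scale A.
Smallest convergent = 0.49. Discriminant values: 0.42, 0.14; count ≥ 0.49 → 0.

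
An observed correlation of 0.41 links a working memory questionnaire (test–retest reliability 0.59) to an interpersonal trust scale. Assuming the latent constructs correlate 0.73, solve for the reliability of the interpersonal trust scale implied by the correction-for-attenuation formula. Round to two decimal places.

r_true = r_obs / √(r_xx · r_yy) ⇒ 0.73 = 0.41 / √(0.59 · r_yy).
√(0.59 · r_yy) = 0.41 / 0.73 = 0.5616; 0.59 · r_yy = 0.3154; r_yy = 0.3154 / 0.59 ≈ 0.53.

0.53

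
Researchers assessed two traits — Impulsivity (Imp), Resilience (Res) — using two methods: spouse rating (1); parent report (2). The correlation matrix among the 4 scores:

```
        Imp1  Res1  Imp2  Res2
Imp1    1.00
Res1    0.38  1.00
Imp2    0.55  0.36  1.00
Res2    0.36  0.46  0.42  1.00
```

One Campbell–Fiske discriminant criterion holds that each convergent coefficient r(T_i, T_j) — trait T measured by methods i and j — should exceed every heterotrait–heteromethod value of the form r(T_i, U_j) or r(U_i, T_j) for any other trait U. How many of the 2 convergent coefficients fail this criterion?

Checking each validity diagonal entry against its comparison values:
Imp (methods 1·2): 0.55 vs {0.36, 0.36} → pass.
Res (methods 1·2): 0.46 vs {0.36, 0.36} → pass.
0 of 2 fail.

0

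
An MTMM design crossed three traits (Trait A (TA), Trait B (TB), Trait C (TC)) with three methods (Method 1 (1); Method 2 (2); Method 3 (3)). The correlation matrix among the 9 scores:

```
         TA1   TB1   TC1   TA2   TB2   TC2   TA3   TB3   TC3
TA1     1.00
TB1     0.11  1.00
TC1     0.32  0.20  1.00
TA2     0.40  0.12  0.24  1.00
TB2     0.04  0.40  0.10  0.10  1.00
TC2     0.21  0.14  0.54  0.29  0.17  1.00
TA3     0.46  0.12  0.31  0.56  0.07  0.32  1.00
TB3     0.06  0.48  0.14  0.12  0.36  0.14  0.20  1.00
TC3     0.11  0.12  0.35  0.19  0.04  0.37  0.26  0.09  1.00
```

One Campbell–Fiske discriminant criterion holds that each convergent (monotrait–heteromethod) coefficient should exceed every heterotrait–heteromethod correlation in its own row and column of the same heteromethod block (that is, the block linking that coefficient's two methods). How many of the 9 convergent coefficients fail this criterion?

Each convergent coefficient versus the relevant comparison correlations:
TA (methods 1·2): 0.40 vs {0.04, 0.12, 0.21, 0.24} → pass.
TA (methods 1·3): 0.46 vs {0.06, 0.12, 0.11, 0.31} → pass.
TA (methods 2·3): 0.56 vs {0.12, 0.07, 0.19, 0.32} → pass.
TB (methods 1·2): 0.40 vs {0.12, 0.04, 0.14, 0.10} → pass.
TB (methods 1·3): 0.48 vs {0.12, 0.06, 0.12, 0.14} → pass.
TB (methods 2·3): 0.36 vs {0.07, 0.12, 0.04, 0.14} → pass.
TC (methods 1·2): 0.54 vs {0.24, 0.21, 0.10, 0.14} → pass.
TC (methods 1·3): 0.35 vs {0.31, 0.11, 0.14, 0.12} → pass.
TC (methods 2·3): 0.37 vs {0.32, 0.19, 0.14, 0.04} → pass.
0 of 9 fail.

0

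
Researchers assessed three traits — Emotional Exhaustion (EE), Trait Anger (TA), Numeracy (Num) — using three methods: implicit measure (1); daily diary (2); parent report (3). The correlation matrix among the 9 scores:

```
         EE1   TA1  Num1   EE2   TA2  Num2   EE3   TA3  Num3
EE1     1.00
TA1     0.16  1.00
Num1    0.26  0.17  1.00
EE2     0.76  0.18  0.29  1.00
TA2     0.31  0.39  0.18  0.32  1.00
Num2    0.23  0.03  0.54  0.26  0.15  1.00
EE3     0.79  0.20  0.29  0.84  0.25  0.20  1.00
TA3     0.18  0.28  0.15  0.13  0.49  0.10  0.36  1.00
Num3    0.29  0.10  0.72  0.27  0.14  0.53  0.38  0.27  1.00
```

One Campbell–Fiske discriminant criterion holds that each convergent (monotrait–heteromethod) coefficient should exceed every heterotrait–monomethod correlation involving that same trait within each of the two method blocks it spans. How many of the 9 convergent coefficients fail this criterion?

1

Convergent coefficients and their comparison sets:
EE (methods 1·2): 0.76 vs {0.16, 0.32, 0.26, 0.26} → pass.
EE (methods 1·3): 0.79 vs {0.16, 0.36, 0.26, 0.38} → pass.
EE (methods 2·3): 0.84 vs {0.32, 0.36, 0.26, 0.38} → pass.
TA (methods 1·2): 0.39 vs {0.16, 0.32, 0.17, 0.15} → pass.
TA (methods 1·3): 0.28 vs {0.16, 0.36, 0.17, 0.27} → fail.
TA (methods 2·3): 0.49 vs {0.32, 0.36, 0.15, 0.27} → pass.
Num (methods 1·2): 0.54 vs {0.26, 0.26, 0.17, 0.15} → pass.
Num (methods 1·3): 0.72 vs {0.26, 0.38, 0.17, 0.27} → pass.
Num (methods 2·3): 0.53 vs {0.26, 0.38, 0.15, 0.27} → pass.
1 of 9 fail.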